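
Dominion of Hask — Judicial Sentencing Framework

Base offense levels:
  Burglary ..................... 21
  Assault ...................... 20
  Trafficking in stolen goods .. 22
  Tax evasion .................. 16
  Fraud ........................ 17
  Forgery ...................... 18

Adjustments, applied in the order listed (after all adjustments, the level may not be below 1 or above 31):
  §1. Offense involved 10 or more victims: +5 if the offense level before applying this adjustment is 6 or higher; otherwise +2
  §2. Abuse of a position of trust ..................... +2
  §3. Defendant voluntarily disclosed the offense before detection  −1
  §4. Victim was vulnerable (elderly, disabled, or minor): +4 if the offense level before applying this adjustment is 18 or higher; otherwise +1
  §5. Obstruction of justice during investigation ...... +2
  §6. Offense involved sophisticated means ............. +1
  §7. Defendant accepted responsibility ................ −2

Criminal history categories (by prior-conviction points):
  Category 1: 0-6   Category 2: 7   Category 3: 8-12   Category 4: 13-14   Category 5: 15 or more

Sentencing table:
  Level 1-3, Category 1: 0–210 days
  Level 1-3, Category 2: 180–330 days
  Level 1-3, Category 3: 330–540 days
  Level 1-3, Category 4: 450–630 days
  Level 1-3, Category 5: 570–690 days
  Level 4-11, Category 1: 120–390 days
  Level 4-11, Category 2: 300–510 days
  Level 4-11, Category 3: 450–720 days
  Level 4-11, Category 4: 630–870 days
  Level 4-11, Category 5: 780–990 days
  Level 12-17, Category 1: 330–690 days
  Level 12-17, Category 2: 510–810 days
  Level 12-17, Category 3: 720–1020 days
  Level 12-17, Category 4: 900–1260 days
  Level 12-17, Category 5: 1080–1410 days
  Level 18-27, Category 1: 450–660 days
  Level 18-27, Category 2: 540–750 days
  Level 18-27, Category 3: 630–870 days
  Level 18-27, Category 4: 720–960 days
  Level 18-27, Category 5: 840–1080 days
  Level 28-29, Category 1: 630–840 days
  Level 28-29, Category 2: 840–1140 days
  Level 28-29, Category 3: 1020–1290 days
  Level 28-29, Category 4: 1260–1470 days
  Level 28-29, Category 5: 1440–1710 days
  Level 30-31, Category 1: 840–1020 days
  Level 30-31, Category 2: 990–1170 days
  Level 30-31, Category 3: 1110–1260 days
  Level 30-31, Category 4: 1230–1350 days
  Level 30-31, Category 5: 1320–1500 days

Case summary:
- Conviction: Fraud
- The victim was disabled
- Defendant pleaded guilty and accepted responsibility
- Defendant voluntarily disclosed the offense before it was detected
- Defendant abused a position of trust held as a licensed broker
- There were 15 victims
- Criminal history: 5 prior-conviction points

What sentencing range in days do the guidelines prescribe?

450-660 days

Base offense level for fraud: 17.
§1 applies (level before this adjustment is 17 ≥ 6, so +5): 17 + 5 = 22.
§2 applies: 22 + 2 = 24.
§3 applies: 24 − 1 = 23.
§4 applies (level before this adjustment is 23 ≥ 18, so +4): 23 + 4 = 27.
§7 applies: 27 − 2 = 25.
Final offense level: 25.
Criminal history: 5 prior points → Category 1 (0-6).
Level 25 falls in the 18-27 band.
Grid: Level 18-27 × Category 1 = 450-660 days.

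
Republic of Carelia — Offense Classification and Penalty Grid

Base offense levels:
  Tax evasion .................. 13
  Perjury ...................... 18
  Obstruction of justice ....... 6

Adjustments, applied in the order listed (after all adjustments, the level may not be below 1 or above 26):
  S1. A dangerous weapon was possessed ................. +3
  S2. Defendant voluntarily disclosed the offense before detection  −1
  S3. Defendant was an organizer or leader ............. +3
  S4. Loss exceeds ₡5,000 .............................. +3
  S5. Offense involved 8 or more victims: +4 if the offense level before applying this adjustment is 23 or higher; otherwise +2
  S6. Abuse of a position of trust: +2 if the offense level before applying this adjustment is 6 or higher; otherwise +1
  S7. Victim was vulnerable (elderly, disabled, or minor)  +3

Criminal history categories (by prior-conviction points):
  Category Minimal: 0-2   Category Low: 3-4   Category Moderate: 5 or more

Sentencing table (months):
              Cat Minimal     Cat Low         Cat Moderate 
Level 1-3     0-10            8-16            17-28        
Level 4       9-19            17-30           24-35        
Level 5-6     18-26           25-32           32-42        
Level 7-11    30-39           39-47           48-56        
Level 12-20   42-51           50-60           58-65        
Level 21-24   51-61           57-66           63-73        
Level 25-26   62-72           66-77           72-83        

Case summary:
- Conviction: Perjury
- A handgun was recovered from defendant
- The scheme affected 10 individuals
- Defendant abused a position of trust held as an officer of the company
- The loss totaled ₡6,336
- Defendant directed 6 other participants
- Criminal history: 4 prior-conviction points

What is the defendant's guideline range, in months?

66-77 months

Base offense level for perjury: 18.
S1 applies: 18 + 3 = 21.
S2 does not apply.
S3 applies: 21 + 3 = 24.
S4 applies: 24 + 3 = 27.
S5 applies (level before this adjustment is 27 ≥ 23, so +4): 27 + 4 = 31.
S6 applies (level before this adjustment is 31 ≥ 6, so +2): 31 + 2 = 33.
S7 does not apply.
Level 33 exceeds the maximum of 26; capped at 26.
Final offense level: 26.
Criminal history: 4 prior points → Category Low (3-4).
Level 26 falls in the 25-26 band.
Grid: Level 25-26 × Category Low = 66-77 months.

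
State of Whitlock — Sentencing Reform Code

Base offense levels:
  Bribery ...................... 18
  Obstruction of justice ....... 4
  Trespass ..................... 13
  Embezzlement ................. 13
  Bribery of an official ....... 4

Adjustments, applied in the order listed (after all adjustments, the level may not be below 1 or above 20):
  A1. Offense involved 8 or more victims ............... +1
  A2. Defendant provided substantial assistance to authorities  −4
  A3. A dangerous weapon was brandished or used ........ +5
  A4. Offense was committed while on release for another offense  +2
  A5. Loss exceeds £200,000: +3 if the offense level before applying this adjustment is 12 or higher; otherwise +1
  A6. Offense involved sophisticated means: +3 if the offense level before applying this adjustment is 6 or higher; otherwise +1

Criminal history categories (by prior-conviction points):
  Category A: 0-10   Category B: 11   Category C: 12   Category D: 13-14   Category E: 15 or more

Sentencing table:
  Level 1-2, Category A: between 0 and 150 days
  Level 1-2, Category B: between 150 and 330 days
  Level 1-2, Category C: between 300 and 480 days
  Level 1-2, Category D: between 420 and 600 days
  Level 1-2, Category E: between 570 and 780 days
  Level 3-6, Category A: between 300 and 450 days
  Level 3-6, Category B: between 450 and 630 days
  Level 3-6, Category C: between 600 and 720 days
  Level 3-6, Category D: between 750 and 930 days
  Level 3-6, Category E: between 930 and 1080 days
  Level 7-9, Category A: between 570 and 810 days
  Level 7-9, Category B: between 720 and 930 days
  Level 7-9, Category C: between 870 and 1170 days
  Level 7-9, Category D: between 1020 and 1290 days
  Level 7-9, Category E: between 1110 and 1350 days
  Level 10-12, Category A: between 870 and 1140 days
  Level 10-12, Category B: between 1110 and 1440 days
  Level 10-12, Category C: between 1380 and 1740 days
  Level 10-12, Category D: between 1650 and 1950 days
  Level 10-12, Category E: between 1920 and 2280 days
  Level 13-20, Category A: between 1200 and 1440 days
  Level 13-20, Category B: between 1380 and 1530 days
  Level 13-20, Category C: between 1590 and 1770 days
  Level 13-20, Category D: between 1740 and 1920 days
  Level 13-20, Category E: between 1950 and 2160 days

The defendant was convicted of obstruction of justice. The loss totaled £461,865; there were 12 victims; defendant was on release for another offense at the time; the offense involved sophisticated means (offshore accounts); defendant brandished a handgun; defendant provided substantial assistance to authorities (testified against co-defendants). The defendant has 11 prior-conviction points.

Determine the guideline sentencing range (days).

1110-1440 days

Base offense level for obstruction of justice: 4.
A1 applies: 4 + 1 = 5.
A2 applies: 5 − 4 = 1.
A3 applies: 1 + 5 = 6.
A4 applies: 6 + 2 = 8.
A5 applies (level before this adjustment is 8 < 12, so +1): 8 + 1 = 9.
A6 applies (level before this adjustment is 9 ≥ 6, so +3): 9 + 3 = 12.
Final offense level: 12.
Criminal history: 11 prior points → Category B (11).
Level 12 falls in the 10-12 band.
Grid: Level 10-12 × Category B = 1110-1440 days.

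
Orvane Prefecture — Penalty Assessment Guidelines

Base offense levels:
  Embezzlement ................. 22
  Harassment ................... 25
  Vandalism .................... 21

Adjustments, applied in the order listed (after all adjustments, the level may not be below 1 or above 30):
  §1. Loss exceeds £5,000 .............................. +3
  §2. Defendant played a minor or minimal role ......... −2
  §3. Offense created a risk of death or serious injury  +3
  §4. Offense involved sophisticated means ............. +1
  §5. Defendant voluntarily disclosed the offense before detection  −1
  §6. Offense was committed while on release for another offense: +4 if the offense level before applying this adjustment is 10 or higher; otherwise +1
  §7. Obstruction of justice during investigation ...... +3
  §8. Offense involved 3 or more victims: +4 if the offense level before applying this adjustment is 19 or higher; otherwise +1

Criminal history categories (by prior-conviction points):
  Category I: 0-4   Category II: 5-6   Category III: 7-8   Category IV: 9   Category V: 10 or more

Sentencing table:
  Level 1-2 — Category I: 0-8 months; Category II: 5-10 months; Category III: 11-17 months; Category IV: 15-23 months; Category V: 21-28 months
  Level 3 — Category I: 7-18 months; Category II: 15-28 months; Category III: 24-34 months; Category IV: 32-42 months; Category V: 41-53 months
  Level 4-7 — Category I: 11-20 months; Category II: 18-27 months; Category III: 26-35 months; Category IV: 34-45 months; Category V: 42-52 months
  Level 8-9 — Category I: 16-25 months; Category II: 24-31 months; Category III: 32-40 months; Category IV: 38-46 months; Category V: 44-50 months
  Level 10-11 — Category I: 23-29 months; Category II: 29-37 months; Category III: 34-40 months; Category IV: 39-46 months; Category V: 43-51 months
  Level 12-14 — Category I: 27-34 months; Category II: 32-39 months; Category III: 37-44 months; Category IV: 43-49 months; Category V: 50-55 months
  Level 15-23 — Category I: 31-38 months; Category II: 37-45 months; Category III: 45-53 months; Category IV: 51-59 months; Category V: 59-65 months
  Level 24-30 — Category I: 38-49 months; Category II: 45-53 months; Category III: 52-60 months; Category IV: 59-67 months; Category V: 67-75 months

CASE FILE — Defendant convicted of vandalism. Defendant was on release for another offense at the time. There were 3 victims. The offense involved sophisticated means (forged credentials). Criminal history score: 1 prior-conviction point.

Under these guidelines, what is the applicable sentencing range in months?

Base offense level for vandalism: 21.
§1 does not apply.
§2 does not apply.
§4 applies: 21 + 1 = 22.
§6 applies (level before this adjustment is 22 ≥ 10, so +4): 22 + 4 = 26.
§8 applies (level before this adjustment is 26 ≥ 19, so +4): 26 + 4 = 30.
Final offense level: 30.
Criminal history: 1 prior point → Category I (0-4).
Level 30 falls in the 24-30 band.
Grid: Level 24-30 × Category I = 38-49 months.

38-49 months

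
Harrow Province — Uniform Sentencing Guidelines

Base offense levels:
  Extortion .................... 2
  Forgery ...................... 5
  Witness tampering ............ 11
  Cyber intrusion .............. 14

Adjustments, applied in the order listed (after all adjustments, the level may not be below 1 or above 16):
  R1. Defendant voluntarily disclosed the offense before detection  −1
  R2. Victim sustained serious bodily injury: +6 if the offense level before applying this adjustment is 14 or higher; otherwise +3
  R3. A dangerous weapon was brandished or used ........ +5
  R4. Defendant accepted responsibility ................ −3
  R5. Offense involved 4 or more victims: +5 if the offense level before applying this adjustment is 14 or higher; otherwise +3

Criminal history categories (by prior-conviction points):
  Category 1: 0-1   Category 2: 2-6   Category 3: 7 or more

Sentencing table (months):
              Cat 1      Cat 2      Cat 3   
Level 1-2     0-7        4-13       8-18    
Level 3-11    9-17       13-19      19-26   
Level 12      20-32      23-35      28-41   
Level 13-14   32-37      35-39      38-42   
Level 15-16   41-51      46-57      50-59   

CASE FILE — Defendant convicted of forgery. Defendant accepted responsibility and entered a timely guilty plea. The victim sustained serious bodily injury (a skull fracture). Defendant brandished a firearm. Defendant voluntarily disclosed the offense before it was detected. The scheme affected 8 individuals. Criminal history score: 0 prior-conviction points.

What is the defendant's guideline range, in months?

20-32 months

Base offense level for forgery: 5.
R1 applies: 5 − 1 = 4.
R2 applies (level before this adjustment is 4 < 14, so +3): 4 + 3 = 7.
R3 applies: 7 + 5 = 12.
R4 applies: 12 − 3 = 9.
R5 applies (level before this adjustment is 9 < 14, so +3): 9 + 3 = 12.
Final offense level: 12.
Criminal history: 0 prior points → Category 1 (0-1).
Level 12 falls in the 12 band.
Grid: Level 12 × Category 1 = 20-32 months.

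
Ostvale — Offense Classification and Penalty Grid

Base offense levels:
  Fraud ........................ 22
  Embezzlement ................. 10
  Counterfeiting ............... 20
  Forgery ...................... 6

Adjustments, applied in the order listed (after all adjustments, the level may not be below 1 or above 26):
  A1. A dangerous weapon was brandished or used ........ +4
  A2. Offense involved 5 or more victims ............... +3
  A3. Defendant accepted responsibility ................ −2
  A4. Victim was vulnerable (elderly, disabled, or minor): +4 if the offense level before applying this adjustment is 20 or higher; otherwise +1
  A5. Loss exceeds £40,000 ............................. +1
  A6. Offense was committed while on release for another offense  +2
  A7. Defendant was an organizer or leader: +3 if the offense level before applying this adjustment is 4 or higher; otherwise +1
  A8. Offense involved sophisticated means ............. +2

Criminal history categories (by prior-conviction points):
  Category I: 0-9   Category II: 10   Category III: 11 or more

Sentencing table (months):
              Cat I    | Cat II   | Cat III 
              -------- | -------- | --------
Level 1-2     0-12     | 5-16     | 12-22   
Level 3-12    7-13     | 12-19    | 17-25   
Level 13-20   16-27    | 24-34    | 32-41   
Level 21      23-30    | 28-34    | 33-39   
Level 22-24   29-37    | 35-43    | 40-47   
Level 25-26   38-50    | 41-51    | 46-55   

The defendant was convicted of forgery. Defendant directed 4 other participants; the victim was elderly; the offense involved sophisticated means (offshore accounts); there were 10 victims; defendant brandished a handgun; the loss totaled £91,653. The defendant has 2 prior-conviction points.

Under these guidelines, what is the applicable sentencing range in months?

16-27 months

Base offense level for forgery: 6.
A1 applies: 6 + 4 = 10.
A2 applies: 10 + 3 = 13.
A3 does not apply.
A4 applies (level before this adjustment is 13 < 20, so +1): 13 + 1 = 14.
A5 applies: 14 + 1 = 15.
A7 applies (level before this adjustment is 15 ≥ 4, so +3): 15 + 3 = 18.
A8 applies: 18 + 2 = 20.
Final offense level: 20.
Criminal history: 2 prior points → Category I (0-9).
Level 20 falls in the 13-20 band.
Grid: Level 13-20 × Category I = 16-27 months.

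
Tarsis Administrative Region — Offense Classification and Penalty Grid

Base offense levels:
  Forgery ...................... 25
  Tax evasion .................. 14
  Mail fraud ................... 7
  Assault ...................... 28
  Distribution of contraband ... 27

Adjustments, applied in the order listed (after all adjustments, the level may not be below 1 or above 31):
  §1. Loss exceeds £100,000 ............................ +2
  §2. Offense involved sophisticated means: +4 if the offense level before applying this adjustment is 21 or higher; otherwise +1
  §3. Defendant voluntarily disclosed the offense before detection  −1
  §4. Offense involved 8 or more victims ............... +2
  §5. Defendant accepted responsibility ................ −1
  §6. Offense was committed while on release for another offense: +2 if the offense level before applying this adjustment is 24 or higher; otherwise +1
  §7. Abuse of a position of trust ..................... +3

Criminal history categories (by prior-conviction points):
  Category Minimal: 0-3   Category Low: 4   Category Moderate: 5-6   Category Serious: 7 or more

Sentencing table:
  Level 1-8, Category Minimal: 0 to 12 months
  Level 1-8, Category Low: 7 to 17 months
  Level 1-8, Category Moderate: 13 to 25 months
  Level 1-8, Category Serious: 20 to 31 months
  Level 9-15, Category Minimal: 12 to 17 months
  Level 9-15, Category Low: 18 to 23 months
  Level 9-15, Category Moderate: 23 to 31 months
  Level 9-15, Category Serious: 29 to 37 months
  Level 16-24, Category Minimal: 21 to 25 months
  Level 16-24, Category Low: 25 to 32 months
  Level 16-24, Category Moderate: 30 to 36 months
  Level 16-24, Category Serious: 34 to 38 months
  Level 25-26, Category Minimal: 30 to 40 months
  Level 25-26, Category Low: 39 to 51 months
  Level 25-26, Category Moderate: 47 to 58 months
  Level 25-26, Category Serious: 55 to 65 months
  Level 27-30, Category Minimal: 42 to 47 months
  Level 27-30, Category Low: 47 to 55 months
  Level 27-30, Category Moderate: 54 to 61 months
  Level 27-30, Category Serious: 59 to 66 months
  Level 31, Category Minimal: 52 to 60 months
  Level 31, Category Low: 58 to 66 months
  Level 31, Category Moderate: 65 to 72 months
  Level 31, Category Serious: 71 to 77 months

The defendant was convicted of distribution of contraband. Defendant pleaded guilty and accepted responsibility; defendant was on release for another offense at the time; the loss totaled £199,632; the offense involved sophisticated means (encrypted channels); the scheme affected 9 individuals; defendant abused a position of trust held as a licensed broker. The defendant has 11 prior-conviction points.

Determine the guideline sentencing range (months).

71-77 months

Base offense level for distribution of contraband: 27.
§1 applies: 27 + 2 = 29.
§2 applies (level before this adjustment is 29 ≥ 21, so +4): 29 + 4 = 33.
§4 applies: 33 + 2 = 35.
§5 applies: 35 − 1 = 34.
§6 applies (level before this adjustment is 34 ≥ 24, so +2): 34 + 2 = 36.
§7 applies: 36 + 3 = 39.
Level 39 exceeds the maximum of 31; capped at 31.
Final offense level: 31.
Criminal history: 11 prior points → Category Serious (7+).
Level 31 falls in the 31 band.
Grid: Level 31 × Category Serious = 71-77 months.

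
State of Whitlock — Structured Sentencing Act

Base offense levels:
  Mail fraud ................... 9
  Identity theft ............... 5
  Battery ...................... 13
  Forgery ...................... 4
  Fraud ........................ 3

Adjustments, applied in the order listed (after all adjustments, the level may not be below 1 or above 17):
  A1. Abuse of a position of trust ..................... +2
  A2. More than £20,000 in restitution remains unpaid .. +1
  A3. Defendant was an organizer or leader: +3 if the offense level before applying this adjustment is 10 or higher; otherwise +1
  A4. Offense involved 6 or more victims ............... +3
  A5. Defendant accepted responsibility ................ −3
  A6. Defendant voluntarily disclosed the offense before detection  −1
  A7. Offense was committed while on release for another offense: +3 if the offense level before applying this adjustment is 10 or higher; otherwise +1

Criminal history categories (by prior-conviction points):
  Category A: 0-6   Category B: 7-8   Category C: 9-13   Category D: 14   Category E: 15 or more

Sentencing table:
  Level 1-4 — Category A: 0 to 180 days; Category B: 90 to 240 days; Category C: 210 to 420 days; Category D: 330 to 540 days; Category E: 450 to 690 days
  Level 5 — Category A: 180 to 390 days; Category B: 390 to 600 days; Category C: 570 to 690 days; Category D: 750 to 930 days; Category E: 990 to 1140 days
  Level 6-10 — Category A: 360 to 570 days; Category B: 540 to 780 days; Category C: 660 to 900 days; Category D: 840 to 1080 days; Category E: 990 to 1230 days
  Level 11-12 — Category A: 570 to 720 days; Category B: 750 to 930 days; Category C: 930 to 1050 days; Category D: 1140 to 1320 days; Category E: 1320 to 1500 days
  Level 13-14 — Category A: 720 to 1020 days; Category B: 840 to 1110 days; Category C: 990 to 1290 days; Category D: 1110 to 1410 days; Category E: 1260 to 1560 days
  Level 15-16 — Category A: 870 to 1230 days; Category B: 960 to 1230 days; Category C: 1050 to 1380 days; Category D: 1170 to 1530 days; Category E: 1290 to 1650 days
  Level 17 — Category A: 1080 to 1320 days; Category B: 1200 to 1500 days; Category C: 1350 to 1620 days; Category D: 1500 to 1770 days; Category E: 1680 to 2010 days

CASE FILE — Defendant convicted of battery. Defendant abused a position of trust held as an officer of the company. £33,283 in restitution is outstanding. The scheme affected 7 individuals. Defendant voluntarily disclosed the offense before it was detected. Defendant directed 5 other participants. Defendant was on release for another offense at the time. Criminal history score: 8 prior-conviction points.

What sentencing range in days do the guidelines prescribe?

1200-1500 days

Base offense level for battery: 13.
A1 applies: 13 + 2 = 15.
A2 applies: 15 + 1 = 16.
A3 applies (level before this adjustment is 16 ≥ 10, so +3): 16 + 3 = 19.
A4 applies: 19 + 3 = 22.
A5 does not apply.
A6 applies: 22 − 1 = 21.
A7 applies (level before this adjustment is 21 ≥ 10, so +3): 21 + 3 = 24.
Level 24 exceeds the maximum of 17; capped at 17.
Final offense level: 17.
Criminal history: 8 prior points → Category B (7-8).
Level 17 falls in the 17 band.
Grid: Level 17 × Category B = 1200-1500 days.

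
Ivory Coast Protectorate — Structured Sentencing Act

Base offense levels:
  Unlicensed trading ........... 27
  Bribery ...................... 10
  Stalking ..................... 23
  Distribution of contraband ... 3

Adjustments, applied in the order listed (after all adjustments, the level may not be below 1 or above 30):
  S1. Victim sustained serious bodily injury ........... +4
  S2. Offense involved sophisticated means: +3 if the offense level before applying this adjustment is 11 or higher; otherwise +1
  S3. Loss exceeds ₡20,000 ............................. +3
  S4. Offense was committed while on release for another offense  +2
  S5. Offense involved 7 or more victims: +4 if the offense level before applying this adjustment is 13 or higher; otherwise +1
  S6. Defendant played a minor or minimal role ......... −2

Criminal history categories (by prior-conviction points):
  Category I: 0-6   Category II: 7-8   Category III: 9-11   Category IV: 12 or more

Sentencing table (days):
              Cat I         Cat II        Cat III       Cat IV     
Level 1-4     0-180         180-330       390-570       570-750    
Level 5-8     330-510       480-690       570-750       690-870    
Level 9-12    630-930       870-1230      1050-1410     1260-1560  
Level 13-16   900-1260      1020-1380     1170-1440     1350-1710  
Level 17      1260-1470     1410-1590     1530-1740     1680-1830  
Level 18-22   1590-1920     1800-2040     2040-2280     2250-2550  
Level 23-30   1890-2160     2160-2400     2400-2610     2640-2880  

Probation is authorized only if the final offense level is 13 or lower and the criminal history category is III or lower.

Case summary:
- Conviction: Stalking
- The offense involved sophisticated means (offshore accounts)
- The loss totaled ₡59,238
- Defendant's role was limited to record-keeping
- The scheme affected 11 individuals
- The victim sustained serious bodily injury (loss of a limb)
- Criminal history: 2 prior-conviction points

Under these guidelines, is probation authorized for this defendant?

No

Base offense level for stalking: 23.
S1 applies: 23 + 4 = 27.
S2 applies (level before this adjustment is 27 ≥ 11, so +3): 27 + 3 = 30.
S3 applies: 30 + 3 = 33.
S5 applies (level before this adjustment is 33 ≥ 13, so +4): 33 + 4 = 37.
S6 applies: 37 − 2 = 35.
Level 35 exceeds the maximum of 30; capped at 30.
Final offense level: 30.
Criminal history: 2 prior points → Category I (0-6).
Level 30 falls in the 23-30 band.
Grid: Level 23-30 × Category I = 1890-2160 days.
Probation check: level 30 > 13 and category I ≤ III → not eligible.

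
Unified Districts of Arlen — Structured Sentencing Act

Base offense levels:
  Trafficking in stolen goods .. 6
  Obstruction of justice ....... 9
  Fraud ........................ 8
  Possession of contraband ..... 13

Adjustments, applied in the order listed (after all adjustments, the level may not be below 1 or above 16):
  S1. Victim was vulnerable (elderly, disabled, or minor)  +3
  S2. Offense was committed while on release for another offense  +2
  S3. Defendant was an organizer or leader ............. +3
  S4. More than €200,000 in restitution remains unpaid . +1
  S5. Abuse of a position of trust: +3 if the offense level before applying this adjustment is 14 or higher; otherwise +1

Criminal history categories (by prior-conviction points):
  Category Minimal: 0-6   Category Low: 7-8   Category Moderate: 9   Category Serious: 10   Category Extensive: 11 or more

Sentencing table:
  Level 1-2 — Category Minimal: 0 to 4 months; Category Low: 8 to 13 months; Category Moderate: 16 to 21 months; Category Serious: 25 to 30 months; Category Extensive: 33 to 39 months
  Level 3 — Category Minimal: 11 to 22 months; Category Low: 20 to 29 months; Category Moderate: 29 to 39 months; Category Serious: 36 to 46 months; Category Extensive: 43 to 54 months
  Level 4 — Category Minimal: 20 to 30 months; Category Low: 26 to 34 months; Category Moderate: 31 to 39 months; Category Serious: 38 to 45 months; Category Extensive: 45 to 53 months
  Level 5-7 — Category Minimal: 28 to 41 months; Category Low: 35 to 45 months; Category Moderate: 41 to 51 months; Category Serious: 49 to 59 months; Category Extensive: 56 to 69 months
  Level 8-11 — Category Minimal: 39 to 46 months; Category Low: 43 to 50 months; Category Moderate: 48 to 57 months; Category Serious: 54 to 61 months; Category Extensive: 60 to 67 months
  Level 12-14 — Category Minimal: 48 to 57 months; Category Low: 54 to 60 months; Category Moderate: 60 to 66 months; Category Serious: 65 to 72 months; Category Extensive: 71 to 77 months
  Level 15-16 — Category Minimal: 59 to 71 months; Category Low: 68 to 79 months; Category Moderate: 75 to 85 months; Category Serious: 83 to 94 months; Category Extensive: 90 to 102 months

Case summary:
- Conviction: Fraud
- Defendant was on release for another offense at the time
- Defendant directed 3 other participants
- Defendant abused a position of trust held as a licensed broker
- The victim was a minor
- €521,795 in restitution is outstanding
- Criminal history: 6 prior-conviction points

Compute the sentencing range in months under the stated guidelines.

59-71 months

Base offense level for fraud: 8.
S1 applies: 8 + 3 = 11.
S2 applies: 11 + 2 = 13.
S3 applies: 13 + 3 = 16.
S4 applies: 16 + 1 = 17.
S5 applies (level before this adjustment is 17 ≥ 14, so +3): 17 + 3 = 20.
Level 20 exceeds the maximum of 16; capped at 16.
Final offense level: 16.
Criminal history: 6 prior points → Category Minimal (0-6).
Level 16 falls in the 15-16 band.
Grid: Level 15-16 × Category Minimal = 59-71 months.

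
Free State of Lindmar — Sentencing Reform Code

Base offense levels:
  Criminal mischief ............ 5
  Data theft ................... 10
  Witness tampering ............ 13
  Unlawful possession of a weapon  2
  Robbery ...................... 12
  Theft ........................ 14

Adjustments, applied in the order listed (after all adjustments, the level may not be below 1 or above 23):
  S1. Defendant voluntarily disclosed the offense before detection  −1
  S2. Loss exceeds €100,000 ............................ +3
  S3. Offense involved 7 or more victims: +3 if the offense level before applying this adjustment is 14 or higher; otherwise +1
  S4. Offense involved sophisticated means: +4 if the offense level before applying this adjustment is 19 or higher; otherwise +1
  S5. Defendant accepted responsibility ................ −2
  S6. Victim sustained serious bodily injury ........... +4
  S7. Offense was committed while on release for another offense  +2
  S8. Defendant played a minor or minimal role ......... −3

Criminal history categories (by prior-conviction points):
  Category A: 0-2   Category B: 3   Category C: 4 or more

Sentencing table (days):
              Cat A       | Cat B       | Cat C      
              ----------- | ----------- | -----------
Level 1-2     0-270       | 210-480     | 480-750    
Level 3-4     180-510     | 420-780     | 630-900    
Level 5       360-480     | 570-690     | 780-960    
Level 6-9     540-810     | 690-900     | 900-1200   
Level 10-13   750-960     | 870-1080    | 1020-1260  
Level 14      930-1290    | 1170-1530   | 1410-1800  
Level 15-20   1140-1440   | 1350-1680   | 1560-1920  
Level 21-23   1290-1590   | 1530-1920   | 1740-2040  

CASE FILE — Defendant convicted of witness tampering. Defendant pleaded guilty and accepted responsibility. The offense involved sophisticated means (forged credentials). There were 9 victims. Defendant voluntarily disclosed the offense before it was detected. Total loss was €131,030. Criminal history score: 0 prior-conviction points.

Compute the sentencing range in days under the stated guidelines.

1140-1440 days

Base offense level for witness tampering: 13.
S1 applies: 13 − 1 = 12.
S2 applies: 12 + 3 = 15.
S3 applies (level before this adjustment is 15 ≥ 14, so +3): 15 + 3 = 18.
S4 applies (level before this adjustment is 18 < 19, so +1): 18 + 1 = 19.
S5 applies: 19 − 2 = 17.
S6 does not apply.
S8 does not apply.
Final offense level: 17.
Criminal history: 0 prior points → Category A (0-2).
Level 17 falls in the 15-20 band.
Grid: Level 15-20 × Category A = 1140-1440 days.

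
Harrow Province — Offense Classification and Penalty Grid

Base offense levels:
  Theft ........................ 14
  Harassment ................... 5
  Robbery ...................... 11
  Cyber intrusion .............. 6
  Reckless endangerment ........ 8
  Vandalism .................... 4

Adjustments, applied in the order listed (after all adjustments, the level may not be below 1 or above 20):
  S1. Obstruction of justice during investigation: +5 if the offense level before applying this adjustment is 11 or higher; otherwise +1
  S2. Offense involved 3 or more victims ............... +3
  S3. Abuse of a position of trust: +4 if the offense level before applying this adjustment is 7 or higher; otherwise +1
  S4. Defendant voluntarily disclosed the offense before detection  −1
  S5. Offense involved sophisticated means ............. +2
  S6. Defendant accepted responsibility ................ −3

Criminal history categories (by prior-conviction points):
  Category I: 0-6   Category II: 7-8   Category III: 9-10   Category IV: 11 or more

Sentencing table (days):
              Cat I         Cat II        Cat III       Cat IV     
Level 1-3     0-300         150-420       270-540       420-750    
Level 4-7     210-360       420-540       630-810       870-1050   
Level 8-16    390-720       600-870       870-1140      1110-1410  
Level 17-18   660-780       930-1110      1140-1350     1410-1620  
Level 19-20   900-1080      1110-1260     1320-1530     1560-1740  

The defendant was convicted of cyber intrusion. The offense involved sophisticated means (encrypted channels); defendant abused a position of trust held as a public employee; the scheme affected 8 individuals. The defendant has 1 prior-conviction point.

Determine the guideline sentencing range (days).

390-720 days

Base offense level for cyber intrusion: 6.
S1 does not apply.
S2 applies: 6 + 3 = 9.
S3 applies (level before this adjustment is 9 ≥ 7, so +4): 9 + 4 = 13.
S4 does not apply.
S5 applies: 13 + 2 = 15.
Final offense level: 15.
Criminal history: 1 prior point → Category I (0-6).
Level 15 falls in the 8-16 band.
Grid: Level 8-16 × Category I = 390-720 days.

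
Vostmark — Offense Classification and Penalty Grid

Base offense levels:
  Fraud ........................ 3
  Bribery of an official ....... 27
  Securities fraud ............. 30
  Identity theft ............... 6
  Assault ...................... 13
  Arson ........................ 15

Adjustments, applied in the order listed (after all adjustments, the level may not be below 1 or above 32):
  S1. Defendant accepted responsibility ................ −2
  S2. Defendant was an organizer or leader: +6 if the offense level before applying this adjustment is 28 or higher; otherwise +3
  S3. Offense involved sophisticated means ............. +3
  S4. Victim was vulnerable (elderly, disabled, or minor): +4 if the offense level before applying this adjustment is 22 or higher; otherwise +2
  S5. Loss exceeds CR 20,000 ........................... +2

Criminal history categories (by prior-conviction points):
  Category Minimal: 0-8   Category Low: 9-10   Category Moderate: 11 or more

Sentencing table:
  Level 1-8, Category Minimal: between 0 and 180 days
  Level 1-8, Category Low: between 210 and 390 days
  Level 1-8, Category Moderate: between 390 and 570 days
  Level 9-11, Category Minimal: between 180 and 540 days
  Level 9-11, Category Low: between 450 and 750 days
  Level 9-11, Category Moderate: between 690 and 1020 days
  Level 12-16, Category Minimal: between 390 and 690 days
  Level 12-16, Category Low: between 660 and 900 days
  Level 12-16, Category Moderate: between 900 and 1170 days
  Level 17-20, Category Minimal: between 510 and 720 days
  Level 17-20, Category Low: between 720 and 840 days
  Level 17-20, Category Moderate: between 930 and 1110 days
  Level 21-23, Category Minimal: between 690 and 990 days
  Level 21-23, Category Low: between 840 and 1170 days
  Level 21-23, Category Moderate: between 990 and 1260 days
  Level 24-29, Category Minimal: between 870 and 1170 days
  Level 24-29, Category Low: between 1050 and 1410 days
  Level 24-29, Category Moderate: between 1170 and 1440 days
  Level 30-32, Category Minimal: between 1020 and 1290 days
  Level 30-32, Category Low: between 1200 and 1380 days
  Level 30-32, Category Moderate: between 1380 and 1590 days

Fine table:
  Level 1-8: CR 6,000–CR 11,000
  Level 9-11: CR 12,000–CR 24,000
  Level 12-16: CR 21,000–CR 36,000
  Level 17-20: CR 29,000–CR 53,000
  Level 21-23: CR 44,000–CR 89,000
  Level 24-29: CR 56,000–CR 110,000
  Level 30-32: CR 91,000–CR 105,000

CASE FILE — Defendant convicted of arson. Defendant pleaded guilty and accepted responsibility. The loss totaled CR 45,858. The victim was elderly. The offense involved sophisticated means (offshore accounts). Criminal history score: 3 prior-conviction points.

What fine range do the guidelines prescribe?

CR 29,000–CR 53,000

Base offense level for arson: 15.
S1 applies: 15 − 2 = 13.
S3 applies: 13 + 3 = 16.
S4 applies (level before this adjustment is 16 < 22, so +2): 16 + 2 = 18.
S5 applies: 18 + 2 = 20.
Final offense level: 20.
Level 20 falls in the 17-20 band.
Fine table: Level 17-20 → CR 29,000–CR 53,000.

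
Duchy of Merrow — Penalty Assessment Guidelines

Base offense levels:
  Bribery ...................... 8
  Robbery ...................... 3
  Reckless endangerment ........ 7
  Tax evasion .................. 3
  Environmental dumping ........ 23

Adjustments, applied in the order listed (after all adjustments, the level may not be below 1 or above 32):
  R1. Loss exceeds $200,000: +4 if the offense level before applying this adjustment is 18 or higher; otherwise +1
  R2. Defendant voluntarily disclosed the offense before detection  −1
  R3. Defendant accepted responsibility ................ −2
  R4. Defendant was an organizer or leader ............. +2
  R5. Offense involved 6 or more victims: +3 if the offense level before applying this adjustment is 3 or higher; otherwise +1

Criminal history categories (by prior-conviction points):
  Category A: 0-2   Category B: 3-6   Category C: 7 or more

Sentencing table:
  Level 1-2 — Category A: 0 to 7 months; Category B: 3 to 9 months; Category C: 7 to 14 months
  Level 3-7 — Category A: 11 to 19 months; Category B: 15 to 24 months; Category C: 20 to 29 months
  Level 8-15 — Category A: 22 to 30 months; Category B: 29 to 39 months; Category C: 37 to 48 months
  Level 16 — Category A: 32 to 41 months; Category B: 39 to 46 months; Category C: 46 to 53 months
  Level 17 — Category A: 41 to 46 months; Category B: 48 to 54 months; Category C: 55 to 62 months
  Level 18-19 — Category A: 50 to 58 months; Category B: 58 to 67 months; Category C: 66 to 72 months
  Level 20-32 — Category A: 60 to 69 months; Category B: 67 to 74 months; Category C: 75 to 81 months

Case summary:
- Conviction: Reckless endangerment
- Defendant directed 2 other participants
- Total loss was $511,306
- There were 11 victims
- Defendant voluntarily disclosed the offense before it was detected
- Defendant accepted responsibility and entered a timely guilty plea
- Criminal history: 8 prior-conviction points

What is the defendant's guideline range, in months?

37-48 months

Base offense level for reckless endangerment: 7.
R1 applies (level before this adjustment is 7 < 18, so +1): 7 + 1 = 8.
R2 applies: 8 − 1 = 7.
R3 applies: 7 − 2 = 5.
R4 applies: 5 + 2 = 7.
R5 applies (level before this adjustment is 7 ≥ 3, so +3): 7 + 3 = 10.
Final offense level: 10.
Criminal history: 8 prior points → Category C (7+).
Level 10 falls in the 8-15 band.
Grid: Level 8-15 × Category C = 37-48 months.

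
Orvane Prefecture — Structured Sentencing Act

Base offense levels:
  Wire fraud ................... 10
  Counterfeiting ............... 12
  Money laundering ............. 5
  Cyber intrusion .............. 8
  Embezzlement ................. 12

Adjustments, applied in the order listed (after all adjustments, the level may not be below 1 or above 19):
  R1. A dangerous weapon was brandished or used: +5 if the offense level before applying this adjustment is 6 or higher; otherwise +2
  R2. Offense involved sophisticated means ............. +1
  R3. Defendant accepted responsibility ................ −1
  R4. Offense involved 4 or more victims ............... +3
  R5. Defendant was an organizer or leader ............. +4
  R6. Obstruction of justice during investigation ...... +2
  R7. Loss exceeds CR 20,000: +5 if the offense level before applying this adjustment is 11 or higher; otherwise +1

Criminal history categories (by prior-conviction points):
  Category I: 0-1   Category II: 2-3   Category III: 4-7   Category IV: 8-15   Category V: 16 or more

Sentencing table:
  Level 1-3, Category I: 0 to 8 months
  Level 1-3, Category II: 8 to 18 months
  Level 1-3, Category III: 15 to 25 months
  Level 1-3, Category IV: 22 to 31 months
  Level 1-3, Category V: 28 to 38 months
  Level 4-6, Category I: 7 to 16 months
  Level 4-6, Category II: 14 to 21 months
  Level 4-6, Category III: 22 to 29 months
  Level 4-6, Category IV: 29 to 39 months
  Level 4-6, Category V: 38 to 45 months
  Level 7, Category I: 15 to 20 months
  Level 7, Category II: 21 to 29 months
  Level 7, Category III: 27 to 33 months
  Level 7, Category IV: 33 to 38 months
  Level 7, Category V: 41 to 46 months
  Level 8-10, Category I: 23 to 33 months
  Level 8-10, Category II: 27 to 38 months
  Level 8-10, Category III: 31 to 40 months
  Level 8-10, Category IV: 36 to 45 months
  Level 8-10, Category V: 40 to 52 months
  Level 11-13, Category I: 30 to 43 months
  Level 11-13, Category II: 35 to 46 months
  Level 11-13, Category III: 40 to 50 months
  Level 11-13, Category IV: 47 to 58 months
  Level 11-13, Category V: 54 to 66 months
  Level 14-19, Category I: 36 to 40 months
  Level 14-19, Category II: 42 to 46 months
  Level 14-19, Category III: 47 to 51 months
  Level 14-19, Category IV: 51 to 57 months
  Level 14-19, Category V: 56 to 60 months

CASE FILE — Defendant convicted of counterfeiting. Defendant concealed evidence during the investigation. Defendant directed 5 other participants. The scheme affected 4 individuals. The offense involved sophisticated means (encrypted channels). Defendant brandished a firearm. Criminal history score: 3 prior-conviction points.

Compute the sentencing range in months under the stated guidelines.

42-46 months

Base offense level for counterfeiting: 12.
R1 applies (level before this adjustment is 12 ≥ 6, so +5): 12 + 5 = 17.
R2 applies: 17 + 1 = 18.
R4 applies: 18 + 3 = 21.
R5 applies: 21 + 4 = 25.
R6 applies: 25 + 2 = 27.
Level 27 exceeds the maximum of 19; capped at 19.
Final offense level: 19.
Criminal history: 3 prior points → Category II (2-3).
Level 19 falls in the 14-19 band.
Grid: Level 14-19 × Category II = 42-46 months.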